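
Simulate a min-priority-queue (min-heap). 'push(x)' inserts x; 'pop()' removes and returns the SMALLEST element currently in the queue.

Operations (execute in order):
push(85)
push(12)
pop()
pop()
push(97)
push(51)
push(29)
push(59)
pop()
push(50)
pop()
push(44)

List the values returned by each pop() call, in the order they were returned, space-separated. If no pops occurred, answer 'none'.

push(85): heap contents = [85]
push(12): heap contents = [12, 85]
pop() → 12: heap contents = [85]
pop() → 85: heap contents = []
push(97): heap contents = [97]
push(51): heap contents = [51, 97]
push(29): heap contents = [29, 51, 97]
push(59): heap contents = [29, 51, 59, 97]
pop() → 29: heap contents = [51, 59, 97]
push(50): heap contents = [50, 51, 59, 97]
pop() → 50: heap contents = [51, 59, 97]
push(44): heap contents = [44, 51, 59, 97]

Answer: 12 85 29 50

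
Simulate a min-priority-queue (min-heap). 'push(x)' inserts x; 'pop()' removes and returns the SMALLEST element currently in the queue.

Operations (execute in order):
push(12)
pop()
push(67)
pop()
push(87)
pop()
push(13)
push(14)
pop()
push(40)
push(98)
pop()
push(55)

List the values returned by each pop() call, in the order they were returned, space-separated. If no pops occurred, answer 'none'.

push(12): heap contents = [12]
pop() → 12: heap contents = []
push(67): heap contents = [67]
pop() → 67: heap contents = []
push(87): heap contents = [87]
pop() → 87: heap contents = []
push(13): heap contents = [13]
push(14): heap contents = [13, 14]
pop() → 13: heap contents = [14]
push(40): heap contents = [14, 40]
push(98): heap contents = [14, 40, 98]
pop() → 14: heap contents = [40, 98]
push(55): heap contents = [40, 55, 98]

Answer: 12 67 87 13 14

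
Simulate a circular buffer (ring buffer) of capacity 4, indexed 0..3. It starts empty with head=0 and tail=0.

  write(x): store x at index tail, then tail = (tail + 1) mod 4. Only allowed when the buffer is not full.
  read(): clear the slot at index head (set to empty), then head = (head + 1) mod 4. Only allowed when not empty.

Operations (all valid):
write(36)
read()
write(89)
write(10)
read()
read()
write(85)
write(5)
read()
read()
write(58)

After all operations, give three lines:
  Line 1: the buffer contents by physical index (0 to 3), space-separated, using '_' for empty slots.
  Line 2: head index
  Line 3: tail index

write(36): buf=[36 _ _ _], head=0, tail=1, size=1
read(): buf=[_ _ _ _], head=1, tail=1, size=0
write(89): buf=[_ 89 _ _], head=1, tail=2, size=1
write(10): buf=[_ 89 10 _], head=1, tail=3, size=2
read(): buf=[_ _ 10 _], head=2, tail=3, size=1
read(): buf=[_ _ _ _], head=3, tail=3, size=0
write(85): buf=[_ _ _ 85], head=3, tail=0, size=1
write(5): buf=[5 _ _ 85], head=3, tail=1, size=2
read(): buf=[5 _ _ _], head=0, tail=1, size=1
read(): buf=[_ _ _ _], head=1, tail=1, size=0
write(58): buf=[_ 58 _ _], head=1, tail=2, size=1

Answer: _ 58 _ _
1
2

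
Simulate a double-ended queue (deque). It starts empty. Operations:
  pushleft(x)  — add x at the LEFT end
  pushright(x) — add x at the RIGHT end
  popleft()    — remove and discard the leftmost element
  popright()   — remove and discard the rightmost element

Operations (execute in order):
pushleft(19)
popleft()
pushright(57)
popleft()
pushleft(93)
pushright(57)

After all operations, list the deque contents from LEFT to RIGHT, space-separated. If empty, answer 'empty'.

Answer: 93 57

Derivation:
pushleft(19): [19]
popleft(): []
pushright(57): [57]
popleft(): []
pushleft(93): [93]
pushright(57): [93, 57]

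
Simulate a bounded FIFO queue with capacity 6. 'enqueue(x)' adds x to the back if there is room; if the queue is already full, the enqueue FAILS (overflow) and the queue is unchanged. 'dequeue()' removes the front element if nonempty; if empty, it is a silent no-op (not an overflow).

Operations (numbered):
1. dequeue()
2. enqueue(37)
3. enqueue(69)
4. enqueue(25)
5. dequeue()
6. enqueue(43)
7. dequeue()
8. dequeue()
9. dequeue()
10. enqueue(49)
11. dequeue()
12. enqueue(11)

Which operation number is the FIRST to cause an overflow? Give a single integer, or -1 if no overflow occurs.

Answer: -1

Derivation:
1. dequeue(): empty, no-op, size=0
2. enqueue(37): size=1
3. enqueue(69): size=2
4. enqueue(25): size=3
5. dequeue(): size=2
6. enqueue(43): size=3
7. dequeue(): size=2
8. dequeue(): size=1
9. dequeue(): size=0
10. enqueue(49): size=1
11. dequeue(): size=0
12. enqueue(11): size=1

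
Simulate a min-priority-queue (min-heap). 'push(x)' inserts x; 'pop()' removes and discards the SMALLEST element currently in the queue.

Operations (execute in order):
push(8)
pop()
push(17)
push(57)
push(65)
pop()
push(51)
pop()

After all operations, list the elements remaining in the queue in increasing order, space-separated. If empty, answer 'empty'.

Answer: 57 65

Derivation:
push(8): heap contents = [8]
pop() → 8: heap contents = []
push(17): heap contents = [17]
push(57): heap contents = [17, 57]
push(65): heap contents = [17, 57, 65]
pop() → 17: heap contents = [57, 65]
push(51): heap contents = [51, 57, 65]
pop() → 51: heap contents = [57, 65]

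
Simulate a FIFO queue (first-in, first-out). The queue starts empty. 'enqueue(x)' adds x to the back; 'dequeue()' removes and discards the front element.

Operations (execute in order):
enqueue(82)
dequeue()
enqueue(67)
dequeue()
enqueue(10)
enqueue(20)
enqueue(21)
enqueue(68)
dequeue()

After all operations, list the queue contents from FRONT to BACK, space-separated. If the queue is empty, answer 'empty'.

enqueue(82): [82]
dequeue(): []
enqueue(67): [67]
dequeue(): []
enqueue(10): [10]
enqueue(20): [10, 20]
enqueue(21): [10, 20, 21]
enqueue(68): [10, 20, 21, 68]
dequeue(): [20, 21, 68]

Answer: 20 21 68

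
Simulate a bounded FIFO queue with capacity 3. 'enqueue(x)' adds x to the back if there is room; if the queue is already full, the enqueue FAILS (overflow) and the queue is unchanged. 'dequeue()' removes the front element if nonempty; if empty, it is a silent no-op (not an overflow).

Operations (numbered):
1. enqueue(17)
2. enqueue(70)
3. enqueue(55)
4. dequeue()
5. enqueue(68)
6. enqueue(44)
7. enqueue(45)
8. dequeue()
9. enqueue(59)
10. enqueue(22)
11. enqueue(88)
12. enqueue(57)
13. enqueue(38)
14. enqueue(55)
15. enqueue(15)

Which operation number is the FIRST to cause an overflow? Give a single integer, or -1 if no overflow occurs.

Answer: 6

Derivation:
1. enqueue(17): size=1
2. enqueue(70): size=2
3. enqueue(55): size=3
4. dequeue(): size=2
5. enqueue(68): size=3
6. enqueue(44): size=3=cap → OVERFLOW (fail)
7. enqueue(45): size=3=cap → OVERFLOW (fail)
8. dequeue(): size=2
9. enqueue(59): size=3
10. enqueue(22): size=3=cap → OVERFLOW (fail)
11. enqueue(88): size=3=cap → OVERFLOW (fail)
12. enqueue(57): size=3=cap → OVERFLOW (fail)
13. enqueue(38): size=3=cap → OVERFLOW (fail)
14. enqueue(55): size=3=cap → OVERFLOW (fail)
15. enqueue(15): size=3=cap → OVERFLOW (fail)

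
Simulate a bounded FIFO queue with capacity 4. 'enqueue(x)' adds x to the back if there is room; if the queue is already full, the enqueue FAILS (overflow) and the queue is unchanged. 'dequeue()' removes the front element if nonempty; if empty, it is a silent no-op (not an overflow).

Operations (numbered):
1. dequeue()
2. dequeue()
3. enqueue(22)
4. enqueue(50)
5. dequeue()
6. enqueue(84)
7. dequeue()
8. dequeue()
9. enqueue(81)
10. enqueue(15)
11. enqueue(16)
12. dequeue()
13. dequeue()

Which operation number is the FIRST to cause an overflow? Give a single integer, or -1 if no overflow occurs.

1. dequeue(): empty, no-op, size=0
2. dequeue(): empty, no-op, size=0
3. enqueue(22): size=1
4. enqueue(50): size=2
5. dequeue(): size=1
6. enqueue(84): size=2
7. dequeue(): size=1
8. dequeue(): size=0
9. enqueue(81): size=1
10. enqueue(15): size=2
11. enqueue(16): size=3
12. dequeue(): size=2
13. dequeue(): size=1

Answer: -1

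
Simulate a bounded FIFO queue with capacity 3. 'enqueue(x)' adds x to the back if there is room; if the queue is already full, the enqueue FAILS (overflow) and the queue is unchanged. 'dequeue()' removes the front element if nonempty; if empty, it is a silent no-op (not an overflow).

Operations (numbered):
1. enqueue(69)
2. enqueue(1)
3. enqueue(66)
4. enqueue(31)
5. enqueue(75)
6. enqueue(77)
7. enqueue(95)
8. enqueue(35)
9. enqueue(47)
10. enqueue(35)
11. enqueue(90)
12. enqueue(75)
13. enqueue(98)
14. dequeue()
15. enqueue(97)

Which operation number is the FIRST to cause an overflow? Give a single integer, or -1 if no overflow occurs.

Answer: 4

Derivation:
1. enqueue(69): size=1
2. enqueue(1): size=2
3. enqueue(66): size=3
4. enqueue(31): size=3=cap → OVERFLOW (fail)
5. enqueue(75): size=3=cap → OVERFLOW (fail)
6. enqueue(77): size=3=cap → OVERFLOW (fail)
7. enqueue(95): size=3=cap → OVERFLOW (fail)
8. enqueue(35): size=3=cap → OVERFLOW (fail)
9. enqueue(47): size=3=cap → OVERFLOW (fail)
10. enqueue(35): size=3=cap → OVERFLOW (fail)
11. enqueue(90): size=3=cap → OVERFLOW (fail)
12. enqueue(75): size=3=cap → OVERFLOW (fail)
13. enqueue(98): size=3=cap → OVERFLOW (fail)
14. dequeue(): size=2
15. enqueue(97): size=3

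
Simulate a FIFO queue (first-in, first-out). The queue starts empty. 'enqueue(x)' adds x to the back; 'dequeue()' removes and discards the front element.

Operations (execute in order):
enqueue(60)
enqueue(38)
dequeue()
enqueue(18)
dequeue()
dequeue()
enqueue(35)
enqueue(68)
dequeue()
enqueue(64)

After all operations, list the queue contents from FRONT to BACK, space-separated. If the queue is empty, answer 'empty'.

enqueue(60): [60]
enqueue(38): [60, 38]
dequeue(): [38]
enqueue(18): [38, 18]
dequeue(): [18]
dequeue(): []
enqueue(35): [35]
enqueue(68): [35, 68]
dequeue(): [68]
enqueue(64): [68, 64]

Answer: 68 64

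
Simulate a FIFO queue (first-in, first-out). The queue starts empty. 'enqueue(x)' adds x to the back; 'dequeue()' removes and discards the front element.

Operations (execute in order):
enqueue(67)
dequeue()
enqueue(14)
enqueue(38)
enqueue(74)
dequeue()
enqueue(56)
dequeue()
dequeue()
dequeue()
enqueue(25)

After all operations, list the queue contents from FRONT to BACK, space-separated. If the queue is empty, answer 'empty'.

enqueue(67): [67]
dequeue(): []
enqueue(14): [14]
enqueue(38): [14, 38]
enqueue(74): [14, 38, 74]
dequeue(): [38, 74]
enqueue(56): [38, 74, 56]
dequeue(): [74, 56]
dequeue(): [56]
dequeue(): []
enqueue(25): [25]

Answer: 25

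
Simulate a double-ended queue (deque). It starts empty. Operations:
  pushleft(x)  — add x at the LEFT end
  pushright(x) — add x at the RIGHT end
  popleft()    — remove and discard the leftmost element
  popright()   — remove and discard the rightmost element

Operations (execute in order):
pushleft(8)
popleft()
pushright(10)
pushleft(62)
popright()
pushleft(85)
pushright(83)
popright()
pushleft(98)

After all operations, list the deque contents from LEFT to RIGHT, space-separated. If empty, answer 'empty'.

pushleft(8): [8]
popleft(): []
pushright(10): [10]
pushleft(62): [62, 10]
popright(): [62]
pushleft(85): [85, 62]
pushright(83): [85, 62, 83]
popright(): [85, 62]
pushleft(98): [98, 85, 62]

Answer: 98 85 62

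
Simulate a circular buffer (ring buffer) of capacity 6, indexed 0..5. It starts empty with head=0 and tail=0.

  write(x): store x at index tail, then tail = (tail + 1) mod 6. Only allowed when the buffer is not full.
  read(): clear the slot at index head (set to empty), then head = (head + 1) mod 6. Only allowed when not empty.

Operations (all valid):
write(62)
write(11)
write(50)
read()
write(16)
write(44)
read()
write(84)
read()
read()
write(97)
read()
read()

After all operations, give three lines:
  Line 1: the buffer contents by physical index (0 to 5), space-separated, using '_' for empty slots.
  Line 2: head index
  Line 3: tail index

write(62): buf=[62 _ _ _ _ _], head=0, tail=1, size=1
write(11): buf=[62 11 _ _ _ _], head=0, tail=2, size=2
write(50): buf=[62 11 50 _ _ _], head=0, tail=3, size=3
read(): buf=[_ 11 50 _ _ _], head=1, tail=3, size=2
write(16): buf=[_ 11 50 16 _ _], head=1, tail=4, size=3
write(44): buf=[_ 11 50 16 44 _], head=1, tail=5, size=4
read(): buf=[_ _ 50 16 44 _], head=2, tail=5, size=3
write(84): buf=[_ _ 50 16 44 84], head=2, tail=0, size=4
read(): buf=[_ _ _ 16 44 84], head=3, tail=0, size=3
read(): buf=[_ _ _ _ 44 84], head=4, tail=0, size=2
write(97): buf=[97 _ _ _ 44 84], head=4, tail=1, size=3
read(): buf=[97 _ _ _ _ 84], head=5, tail=1, size=2
read(): buf=[97 _ _ _ _ _], head=0, tail=1, size=1

Answer: 97 _ _ _ _ _
0
1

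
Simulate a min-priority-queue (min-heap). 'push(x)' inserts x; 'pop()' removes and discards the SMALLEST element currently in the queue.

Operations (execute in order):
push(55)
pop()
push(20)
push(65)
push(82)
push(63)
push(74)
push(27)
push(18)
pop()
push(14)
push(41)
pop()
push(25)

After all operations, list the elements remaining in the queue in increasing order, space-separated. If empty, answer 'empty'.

push(55): heap contents = [55]
pop() → 55: heap contents = []
push(20): heap contents = [20]
push(65): heap contents = [20, 65]
push(82): heap contents = [20, 65, 82]
push(63): heap contents = [20, 63, 65, 82]
push(74): heap contents = [20, 63, 65, 74, 82]
push(27): heap contents = [20, 27, 63, 65, 74, 82]
push(18): heap contents = [18, 20, 27, 63, 65, 74, 82]
pop() → 18: heap contents = [20, 27, 63, 65, 74, 82]
push(14): heap contents = [14, 20, 27, 63, 65, 74, 82]
push(41): heap contents = [14, 20, 27, 41, 63, 65, 74, 82]
pop() → 14: heap contents = [20, 27, 41, 63, 65, 74, 82]
push(25): heap contents = [20, 25, 27, 41, 63, 65, 74, 82]

Answer: 20 25 27 41 63 65 74 82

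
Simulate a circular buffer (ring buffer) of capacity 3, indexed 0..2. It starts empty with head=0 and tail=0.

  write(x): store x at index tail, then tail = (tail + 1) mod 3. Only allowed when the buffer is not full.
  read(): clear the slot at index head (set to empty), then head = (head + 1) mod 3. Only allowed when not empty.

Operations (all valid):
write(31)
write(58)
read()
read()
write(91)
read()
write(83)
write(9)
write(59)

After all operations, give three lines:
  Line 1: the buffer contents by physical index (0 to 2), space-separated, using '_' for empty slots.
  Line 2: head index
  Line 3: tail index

write(31): buf=[31 _ _], head=0, tail=1, size=1
write(58): buf=[31 58 _], head=0, tail=2, size=2
read(): buf=[_ 58 _], head=1, tail=2, size=1
read(): buf=[_ _ _], head=2, tail=2, size=0
write(91): buf=[_ _ 91], head=2, tail=0, size=1
read(): buf=[_ _ _], head=0, tail=0, size=0
write(83): buf=[83 _ _], head=0, tail=1, size=1
write(9): buf=[83 9 _], head=0, tail=2, size=2
write(59): buf=[83 9 59], head=0, tail=0, size=3

Answer: 83 9 59
0
0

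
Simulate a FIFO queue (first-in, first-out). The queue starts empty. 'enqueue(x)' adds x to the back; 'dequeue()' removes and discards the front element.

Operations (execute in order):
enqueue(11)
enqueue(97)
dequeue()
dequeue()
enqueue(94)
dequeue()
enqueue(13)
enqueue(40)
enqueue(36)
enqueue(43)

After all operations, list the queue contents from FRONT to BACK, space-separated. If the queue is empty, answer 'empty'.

enqueue(11): [11]
enqueue(97): [11, 97]
dequeue(): [97]
dequeue(): []
enqueue(94): [94]
dequeue(): []
enqueue(13): [13]
enqueue(40): [13, 40]
enqueue(36): [13, 40, 36]
enqueue(43): [13, 40, 36, 43]

Answer: 13 40 36 43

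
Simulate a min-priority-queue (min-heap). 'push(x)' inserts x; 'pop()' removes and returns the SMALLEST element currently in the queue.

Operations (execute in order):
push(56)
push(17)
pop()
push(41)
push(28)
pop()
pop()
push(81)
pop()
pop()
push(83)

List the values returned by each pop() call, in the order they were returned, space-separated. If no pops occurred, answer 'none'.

Answer: 17 28 41 56 81

Derivation:
push(56): heap contents = [56]
push(17): heap contents = [17, 56]
pop() → 17: heap contents = [56]
push(41): heap contents = [41, 56]
push(28): heap contents = [28, 41, 56]
pop() → 28: heap contents = [41, 56]
pop() → 41: heap contents = [56]
push(81): heap contents = [56, 81]
pop() → 56: heap contents = [81]
pop() → 81: heap contents = []
push(83): heap contents = [83]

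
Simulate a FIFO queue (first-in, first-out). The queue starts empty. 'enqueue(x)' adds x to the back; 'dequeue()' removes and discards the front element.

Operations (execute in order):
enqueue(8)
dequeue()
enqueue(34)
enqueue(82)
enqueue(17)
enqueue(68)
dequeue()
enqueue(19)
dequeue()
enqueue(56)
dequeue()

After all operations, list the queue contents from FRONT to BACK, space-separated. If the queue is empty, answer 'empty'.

Answer: 68 19 56

Derivation:
enqueue(8): [8]
dequeue(): []
enqueue(34): [34]
enqueue(82): [34, 82]
enqueue(17): [34, 82, 17]
enqueue(68): [34, 82, 17, 68]
dequeue(): [82, 17, 68]
enqueue(19): [82, 17, 68, 19]
dequeue(): [17, 68, 19]
enqueue(56): [17, 68, 19, 56]
dequeue(): [68, 19, 56]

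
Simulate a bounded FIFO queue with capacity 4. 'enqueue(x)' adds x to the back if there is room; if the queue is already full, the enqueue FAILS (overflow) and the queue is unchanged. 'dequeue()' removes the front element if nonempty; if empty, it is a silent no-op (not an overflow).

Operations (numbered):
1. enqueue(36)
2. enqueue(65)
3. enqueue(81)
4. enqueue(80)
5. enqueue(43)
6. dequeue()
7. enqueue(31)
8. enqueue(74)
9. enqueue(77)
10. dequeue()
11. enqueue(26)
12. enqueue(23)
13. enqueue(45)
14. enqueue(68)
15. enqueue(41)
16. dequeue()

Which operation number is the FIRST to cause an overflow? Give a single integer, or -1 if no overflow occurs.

1. enqueue(36): size=1
2. enqueue(65): size=2
3. enqueue(81): size=3
4. enqueue(80): size=4
5. enqueue(43): size=4=cap → OVERFLOW (fail)
6. dequeue(): size=3
7. enqueue(31): size=4
8. enqueue(74): size=4=cap → OVERFLOW (fail)
9. enqueue(77): size=4=cap → OVERFLOW (fail)
10. dequeue(): size=3
11. enqueue(26): size=4
12. enqueue(23): size=4=cap → OVERFLOW (fail)
13. enqueue(45): size=4=cap → OVERFLOW (fail)
14. enqueue(68): size=4=cap → OVERFLOW (fail)
15. enqueue(41): size=4=cap → OVERFLOW (fail)
16. dequeue(): size=3

Answer: 5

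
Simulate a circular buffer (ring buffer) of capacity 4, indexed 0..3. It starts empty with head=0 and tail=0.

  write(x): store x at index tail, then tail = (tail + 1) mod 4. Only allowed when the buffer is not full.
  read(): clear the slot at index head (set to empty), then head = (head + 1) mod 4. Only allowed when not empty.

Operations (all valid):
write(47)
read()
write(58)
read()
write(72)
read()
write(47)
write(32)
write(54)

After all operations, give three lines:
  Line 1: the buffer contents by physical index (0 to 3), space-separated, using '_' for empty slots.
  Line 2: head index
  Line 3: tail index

Answer: 32 54 _ 47
3
2

Derivation:
write(47): buf=[47 _ _ _], head=0, tail=1, size=1
read(): buf=[_ _ _ _], head=1, tail=1, size=0
write(58): buf=[_ 58 _ _], head=1, tail=2, size=1
read(): buf=[_ _ _ _], head=2, tail=2, size=0
write(72): buf=[_ _ 72 _], head=2, tail=3, size=1
read(): buf=[_ _ _ _], head=3, tail=3, size=0
write(47): buf=[_ _ _ 47], head=3, tail=0, size=1
write(32): buf=[32 _ _ 47], head=3, tail=1, size=2
write(54): buf=[32 54 _ 47], head=3, tail=2, size=3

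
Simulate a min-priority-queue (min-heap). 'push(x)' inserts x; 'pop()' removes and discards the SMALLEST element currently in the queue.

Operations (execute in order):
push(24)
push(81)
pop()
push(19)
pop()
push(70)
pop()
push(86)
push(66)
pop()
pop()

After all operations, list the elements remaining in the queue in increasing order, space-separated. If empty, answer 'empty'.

push(24): heap contents = [24]
push(81): heap contents = [24, 81]
pop() → 24: heap contents = [81]
push(19): heap contents = [19, 81]
pop() → 19: heap contents = [81]
push(70): heap contents = [70, 81]
pop() → 70: heap contents = [81]
push(86): heap contents = [81, 86]
push(66): heap contents = [66, 81, 86]
pop() → 66: heap contents = [81, 86]
pop() → 81: heap contents = [86]

Answer: 86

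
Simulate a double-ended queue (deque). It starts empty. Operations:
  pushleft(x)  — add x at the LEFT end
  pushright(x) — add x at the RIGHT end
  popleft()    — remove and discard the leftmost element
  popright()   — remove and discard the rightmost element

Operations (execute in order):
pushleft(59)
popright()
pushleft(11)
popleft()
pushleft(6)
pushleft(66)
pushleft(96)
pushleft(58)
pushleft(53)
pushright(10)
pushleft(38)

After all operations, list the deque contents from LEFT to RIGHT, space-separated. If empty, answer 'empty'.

pushleft(59): [59]
popright(): []
pushleft(11): [11]
popleft(): []
pushleft(6): [6]
pushleft(66): [66, 6]
pushleft(96): [96, 66, 6]
pushleft(58): [58, 96, 66, 6]
pushleft(53): [53, 58, 96, 66, 6]
pushright(10): [53, 58, 96, 66, 6, 10]
pushleft(38): [38, 53, 58, 96, 66, 6, 10]

Answer: 38 53 58 96 66 6 10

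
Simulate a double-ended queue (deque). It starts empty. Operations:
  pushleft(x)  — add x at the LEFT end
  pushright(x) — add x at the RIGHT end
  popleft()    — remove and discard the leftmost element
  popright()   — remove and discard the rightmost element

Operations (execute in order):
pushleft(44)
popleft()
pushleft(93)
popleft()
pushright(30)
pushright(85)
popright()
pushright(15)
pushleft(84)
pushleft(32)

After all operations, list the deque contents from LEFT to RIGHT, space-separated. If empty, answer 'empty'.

Answer: 32 84 30 15

Derivation:
pushleft(44): [44]
popleft(): []
pushleft(93): [93]
popleft(): []
pushright(30): [30]
pushright(85): [30, 85]
popright(): [30]
pushright(15): [30, 15]
pushleft(84): [84, 30, 15]
pushleft(32): [32, 84, 30, 15]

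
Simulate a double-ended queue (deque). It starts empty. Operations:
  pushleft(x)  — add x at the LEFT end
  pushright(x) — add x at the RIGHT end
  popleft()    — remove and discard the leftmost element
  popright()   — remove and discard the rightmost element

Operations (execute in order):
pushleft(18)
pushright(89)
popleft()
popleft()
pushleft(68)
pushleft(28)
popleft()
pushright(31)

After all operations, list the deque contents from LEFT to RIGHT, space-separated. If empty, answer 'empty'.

pushleft(18): [18]
pushright(89): [18, 89]
popleft(): [89]
popleft(): []
pushleft(68): [68]
pushleft(28): [28, 68]
popleft(): [68]
pushright(31): [68, 31]

Answer: 68 31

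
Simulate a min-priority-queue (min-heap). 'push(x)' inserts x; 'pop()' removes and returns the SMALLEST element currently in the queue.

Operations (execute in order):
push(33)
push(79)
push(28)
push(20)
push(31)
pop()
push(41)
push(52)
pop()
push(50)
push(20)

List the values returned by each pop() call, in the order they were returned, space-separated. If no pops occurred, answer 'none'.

push(33): heap contents = [33]
push(79): heap contents = [33, 79]
push(28): heap contents = [28, 33, 79]
push(20): heap contents = [20, 28, 33, 79]
push(31): heap contents = [20, 28, 31, 33, 79]
pop() → 20: heap contents = [28, 31, 33, 79]
push(41): heap contents = [28, 31, 33, 41, 79]
push(52): heap contents = [28, 31, 33, 41, 52, 79]
pop() → 28: heap contents = [31, 33, 41, 52, 79]
push(50): heap contents = [31, 33, 41, 50, 52, 79]
push(20): heap contents = [20, 31, 33, 41, 50, 52, 79]

Answer: 20 28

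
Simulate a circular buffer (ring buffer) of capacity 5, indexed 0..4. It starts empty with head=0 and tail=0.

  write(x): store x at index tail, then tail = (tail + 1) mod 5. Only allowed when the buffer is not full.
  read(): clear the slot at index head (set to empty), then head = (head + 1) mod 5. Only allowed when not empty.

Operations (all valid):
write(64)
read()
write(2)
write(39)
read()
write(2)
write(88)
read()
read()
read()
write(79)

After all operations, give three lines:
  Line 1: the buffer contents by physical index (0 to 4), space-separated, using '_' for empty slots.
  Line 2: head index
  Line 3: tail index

Answer: 79 _ _ _ _
0
1

Derivation:
write(64): buf=[64 _ _ _ _], head=0, tail=1, size=1
read(): buf=[_ _ _ _ _], head=1, tail=1, size=0
write(2): buf=[_ 2 _ _ _], head=1, tail=2, size=1
write(39): buf=[_ 2 39 _ _], head=1, tail=3, size=2
read(): buf=[_ _ 39 _ _], head=2, tail=3, size=1
write(2): buf=[_ _ 39 2 _], head=2, tail=4, size=2
write(88): buf=[_ _ 39 2 88], head=2, tail=0, size=3
read(): buf=[_ _ _ 2 88], head=3, tail=0, size=2
read(): buf=[_ _ _ _ 88], head=4, tail=0, size=1
read(): buf=[_ _ _ _ _], head=0, tail=0, size=0
write(79): buf=[79 _ _ _ _], head=0, tail=1, size=1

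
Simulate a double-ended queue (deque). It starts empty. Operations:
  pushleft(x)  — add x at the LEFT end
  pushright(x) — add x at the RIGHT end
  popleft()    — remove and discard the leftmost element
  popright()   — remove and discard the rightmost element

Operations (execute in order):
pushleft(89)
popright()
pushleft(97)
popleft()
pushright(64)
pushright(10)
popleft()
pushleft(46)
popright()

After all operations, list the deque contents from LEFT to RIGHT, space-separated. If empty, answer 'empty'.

pushleft(89): [89]
popright(): []
pushleft(97): [97]
popleft(): []
pushright(64): [64]
pushright(10): [64, 10]
popleft(): [10]
pushleft(46): [46, 10]
popright(): [46]

Answer: 46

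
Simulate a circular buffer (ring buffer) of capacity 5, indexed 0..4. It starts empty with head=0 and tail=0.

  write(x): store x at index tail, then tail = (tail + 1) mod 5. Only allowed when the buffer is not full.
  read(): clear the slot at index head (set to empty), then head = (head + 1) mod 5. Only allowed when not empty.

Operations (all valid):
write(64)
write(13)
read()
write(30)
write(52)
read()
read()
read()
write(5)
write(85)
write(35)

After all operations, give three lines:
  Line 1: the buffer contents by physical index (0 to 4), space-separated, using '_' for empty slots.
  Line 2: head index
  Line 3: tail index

write(64): buf=[64 _ _ _ _], head=0, tail=1, size=1
write(13): buf=[64 13 _ _ _], head=0, tail=2, size=2
read(): buf=[_ 13 _ _ _], head=1, tail=2, size=1
write(30): buf=[_ 13 30 _ _], head=1, tail=3, size=2
write(52): buf=[_ 13 30 52 _], head=1, tail=4, size=3
read(): buf=[_ _ 30 52 _], head=2, tail=4, size=2
read(): buf=[_ _ _ 52 _], head=3, tail=4, size=1
read(): buf=[_ _ _ _ _], head=4, tail=4, size=0
write(5): buf=[_ _ _ _ 5], head=4, tail=0, size=1
write(85): buf=[85 _ _ _ 5], head=4, tail=1, size=2
write(35): buf=[85 35 _ _ 5], head=4, tail=2, size=3

Answer: 85 35 _ _ 5
4
2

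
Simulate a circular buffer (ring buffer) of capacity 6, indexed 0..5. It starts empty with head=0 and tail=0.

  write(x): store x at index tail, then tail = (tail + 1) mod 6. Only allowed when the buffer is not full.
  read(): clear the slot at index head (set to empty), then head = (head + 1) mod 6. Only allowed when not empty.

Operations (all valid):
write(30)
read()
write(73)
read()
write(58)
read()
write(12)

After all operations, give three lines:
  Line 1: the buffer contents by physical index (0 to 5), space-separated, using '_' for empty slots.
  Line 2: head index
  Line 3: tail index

write(30): buf=[30 _ _ _ _ _], head=0, tail=1, size=1
read(): buf=[_ _ _ _ _ _], head=1, tail=1, size=0
write(73): buf=[_ 73 _ _ _ _], head=1, tail=2, size=1
read(): buf=[_ _ _ _ _ _], head=2, tail=2, size=0
write(58): buf=[_ _ 58 _ _ _], head=2, tail=3, size=1
read(): buf=[_ _ _ _ _ _], head=3, tail=3, size=0
write(12): buf=[_ _ _ 12 _ _], head=3, tail=4, size=1

Answer: _ _ _ 12 _ _
3
4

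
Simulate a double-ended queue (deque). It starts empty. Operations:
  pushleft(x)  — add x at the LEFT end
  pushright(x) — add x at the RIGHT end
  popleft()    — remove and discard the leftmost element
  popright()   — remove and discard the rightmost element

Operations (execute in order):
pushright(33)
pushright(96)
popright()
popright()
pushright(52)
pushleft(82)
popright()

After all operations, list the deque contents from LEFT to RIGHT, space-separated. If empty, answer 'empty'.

Answer: 82

Derivation:
pushright(33): [33]
pushright(96): [33, 96]
popright(): [33]
popright(): []
pushright(52): [52]
pushleft(82): [82, 52]
popright(): [82]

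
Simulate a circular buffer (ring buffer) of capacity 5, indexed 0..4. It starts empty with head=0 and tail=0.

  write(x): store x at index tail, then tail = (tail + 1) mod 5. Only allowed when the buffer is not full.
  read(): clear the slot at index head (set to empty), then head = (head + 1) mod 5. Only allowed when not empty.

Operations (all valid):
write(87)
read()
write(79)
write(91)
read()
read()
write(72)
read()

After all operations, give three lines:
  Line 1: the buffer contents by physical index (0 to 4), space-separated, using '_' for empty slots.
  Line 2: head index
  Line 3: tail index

write(87): buf=[87 _ _ _ _], head=0, tail=1, size=1
read(): buf=[_ _ _ _ _], head=1, tail=1, size=0
write(79): buf=[_ 79 _ _ _], head=1, tail=2, size=1
write(91): buf=[_ 79 91 _ _], head=1, tail=3, size=2
read(): buf=[_ _ 91 _ _], head=2, tail=3, size=1
read(): buf=[_ _ _ _ _], head=3, tail=3, size=0
write(72): buf=[_ _ _ 72 _], head=3, tail=4, size=1
read(): buf=[_ _ _ _ _], head=4, tail=4, size=0

Answer: _ _ _ _ _
4
4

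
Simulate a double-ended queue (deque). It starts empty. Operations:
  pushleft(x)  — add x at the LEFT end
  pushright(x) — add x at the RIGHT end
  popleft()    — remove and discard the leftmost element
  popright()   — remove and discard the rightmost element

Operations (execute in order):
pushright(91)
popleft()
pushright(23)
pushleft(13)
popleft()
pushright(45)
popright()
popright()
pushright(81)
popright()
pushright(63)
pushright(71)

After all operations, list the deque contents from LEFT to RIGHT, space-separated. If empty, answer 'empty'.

pushright(91): [91]
popleft(): []
pushright(23): [23]
pushleft(13): [13, 23]
popleft(): [23]
pushright(45): [23, 45]
popright(): [23]
popright(): []
pushright(81): [81]
popright(): []
pushright(63): [63]
pushright(71): [63, 71]

Answer: 63 71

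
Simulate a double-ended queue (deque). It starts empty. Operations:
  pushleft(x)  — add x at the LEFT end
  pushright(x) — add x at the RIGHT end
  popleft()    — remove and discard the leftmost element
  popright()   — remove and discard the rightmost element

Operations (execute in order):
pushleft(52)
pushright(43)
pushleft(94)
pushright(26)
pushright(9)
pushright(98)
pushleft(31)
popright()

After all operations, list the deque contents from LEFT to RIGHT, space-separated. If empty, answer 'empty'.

pushleft(52): [52]
pushright(43): [52, 43]
pushleft(94): [94, 52, 43]
pushright(26): [94, 52, 43, 26]
pushright(9): [94, 52, 43, 26, 9]
pushright(98): [94, 52, 43, 26, 9, 98]
pushleft(31): [31, 94, 52, 43, 26, 9, 98]
popright(): [31, 94, 52, 43, 26, 9]

Answer: 31 94 52 43 26 9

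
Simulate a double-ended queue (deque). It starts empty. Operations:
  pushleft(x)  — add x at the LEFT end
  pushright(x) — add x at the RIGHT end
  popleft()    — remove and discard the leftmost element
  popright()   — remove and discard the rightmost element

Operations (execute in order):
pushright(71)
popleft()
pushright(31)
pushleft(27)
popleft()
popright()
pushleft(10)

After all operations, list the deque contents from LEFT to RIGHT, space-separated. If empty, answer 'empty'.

Answer: 10

Derivation:
pushright(71): [71]
popleft(): []
pushright(31): [31]
pushleft(27): [27, 31]
popleft(): [31]
popright(): []
pushleft(10): [10]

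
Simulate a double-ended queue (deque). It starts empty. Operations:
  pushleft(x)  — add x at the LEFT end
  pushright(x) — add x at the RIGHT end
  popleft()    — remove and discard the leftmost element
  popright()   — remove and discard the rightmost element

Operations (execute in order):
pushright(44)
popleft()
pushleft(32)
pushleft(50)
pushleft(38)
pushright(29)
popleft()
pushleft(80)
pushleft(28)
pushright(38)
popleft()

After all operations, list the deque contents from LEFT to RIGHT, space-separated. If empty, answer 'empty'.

pushright(44): [44]
popleft(): []
pushleft(32): [32]
pushleft(50): [50, 32]
pushleft(38): [38, 50, 32]
pushright(29): [38, 50, 32, 29]
popleft(): [50, 32, 29]
pushleft(80): [80, 50, 32, 29]
pushleft(28): [28, 80, 50, 32, 29]
pushright(38): [28, 80, 50, 32, 29, 38]
popleft(): [80, 50, 32, 29, 38]

Answer: 80 50 32 29 38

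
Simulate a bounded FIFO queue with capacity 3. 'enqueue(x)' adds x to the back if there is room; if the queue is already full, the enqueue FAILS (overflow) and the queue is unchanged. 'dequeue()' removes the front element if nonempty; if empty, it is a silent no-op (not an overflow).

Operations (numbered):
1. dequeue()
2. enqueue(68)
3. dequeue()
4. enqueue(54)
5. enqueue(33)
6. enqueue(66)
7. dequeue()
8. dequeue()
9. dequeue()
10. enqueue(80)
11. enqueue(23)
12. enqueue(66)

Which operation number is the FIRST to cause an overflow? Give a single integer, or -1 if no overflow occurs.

Answer: -1

Derivation:
1. dequeue(): empty, no-op, size=0
2. enqueue(68): size=1
3. dequeue(): size=0
4. enqueue(54): size=1
5. enqueue(33): size=2
6. enqueue(66): size=3
7. dequeue(): size=2
8. dequeue(): size=1
9. dequeue(): size=0
10. enqueue(80): size=1
11. enqueue(23): size=2
12. enqueue(66): size=3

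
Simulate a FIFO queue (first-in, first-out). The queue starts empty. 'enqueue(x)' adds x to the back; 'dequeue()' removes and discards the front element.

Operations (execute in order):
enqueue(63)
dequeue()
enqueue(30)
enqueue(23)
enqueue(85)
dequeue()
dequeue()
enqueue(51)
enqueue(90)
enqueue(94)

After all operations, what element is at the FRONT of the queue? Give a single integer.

Answer: 85

Derivation:
enqueue(63): queue = [63]
dequeue(): queue = []
enqueue(30): queue = [30]
enqueue(23): queue = [30, 23]
enqueue(85): queue = [30, 23, 85]
dequeue(): queue = [23, 85]
dequeue(): queue = [85]
enqueue(51): queue = [85, 51]
enqueue(90): queue = [85, 51, 90]
enqueue(94): queue = [85, 51, 90, 94]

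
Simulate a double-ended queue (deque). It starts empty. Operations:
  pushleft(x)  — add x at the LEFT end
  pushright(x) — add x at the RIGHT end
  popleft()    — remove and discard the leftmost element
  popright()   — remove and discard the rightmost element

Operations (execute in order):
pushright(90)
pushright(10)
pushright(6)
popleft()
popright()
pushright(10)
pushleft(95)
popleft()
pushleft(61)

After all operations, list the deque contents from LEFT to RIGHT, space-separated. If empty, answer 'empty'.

Answer: 61 10 10

Derivation:
pushright(90): [90]
pushright(10): [90, 10]
pushright(6): [90, 10, 6]
popleft(): [10, 6]
popright(): [10]
pushright(10): [10, 10]
pushleft(95): [95, 10, 10]
popleft(): [10, 10]
pushleft(61): [61, 10, 10]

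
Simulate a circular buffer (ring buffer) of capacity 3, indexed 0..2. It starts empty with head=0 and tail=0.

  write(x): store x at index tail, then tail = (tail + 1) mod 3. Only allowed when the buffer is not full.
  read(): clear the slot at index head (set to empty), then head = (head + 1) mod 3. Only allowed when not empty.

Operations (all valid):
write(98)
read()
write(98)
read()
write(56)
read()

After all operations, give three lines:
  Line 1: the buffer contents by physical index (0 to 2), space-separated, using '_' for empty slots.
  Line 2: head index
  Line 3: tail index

Answer: _ _ _
0
0

Derivation:
write(98): buf=[98 _ _], head=0, tail=1, size=1
read(): buf=[_ _ _], head=1, tail=1, size=0
write(98): buf=[_ 98 _], head=1, tail=2, size=1
read(): buf=[_ _ _], head=2, tail=2, size=0
write(56): buf=[_ _ 56], head=2, tail=0, size=1
read(): buf=[_ _ _], head=0, tail=0, size=0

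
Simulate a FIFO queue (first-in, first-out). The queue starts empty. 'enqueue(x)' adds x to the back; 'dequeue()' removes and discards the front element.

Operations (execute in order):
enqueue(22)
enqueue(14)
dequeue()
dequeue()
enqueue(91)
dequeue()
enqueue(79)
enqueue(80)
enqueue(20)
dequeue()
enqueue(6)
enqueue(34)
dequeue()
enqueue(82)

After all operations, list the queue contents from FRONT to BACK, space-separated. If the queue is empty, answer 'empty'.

Answer: 20 6 34 82

Derivation:
enqueue(22): [22]
enqueue(14): [22, 14]
dequeue(): [14]
dequeue(): []
enqueue(91): [91]
dequeue(): []
enqueue(79): [79]
enqueue(80): [79, 80]
enqueue(20): [79, 80, 20]
dequeue(): [80, 20]
enqueue(6): [80, 20, 6]
enqueue(34): [80, 20, 6, 34]
dequeue(): [20, 6, 34]
enqueue(82): [20, 6, 34, 82]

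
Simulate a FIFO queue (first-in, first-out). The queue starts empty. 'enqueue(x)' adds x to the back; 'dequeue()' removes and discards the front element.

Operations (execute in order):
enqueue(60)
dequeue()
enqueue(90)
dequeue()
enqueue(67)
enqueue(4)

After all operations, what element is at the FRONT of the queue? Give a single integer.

Answer: 67

Derivation:
enqueue(60): queue = [60]
dequeue(): queue = []
enqueue(90): queue = [90]
dequeue(): queue = []
enqueue(67): queue = [67]
enqueue(4): queue = [67, 4]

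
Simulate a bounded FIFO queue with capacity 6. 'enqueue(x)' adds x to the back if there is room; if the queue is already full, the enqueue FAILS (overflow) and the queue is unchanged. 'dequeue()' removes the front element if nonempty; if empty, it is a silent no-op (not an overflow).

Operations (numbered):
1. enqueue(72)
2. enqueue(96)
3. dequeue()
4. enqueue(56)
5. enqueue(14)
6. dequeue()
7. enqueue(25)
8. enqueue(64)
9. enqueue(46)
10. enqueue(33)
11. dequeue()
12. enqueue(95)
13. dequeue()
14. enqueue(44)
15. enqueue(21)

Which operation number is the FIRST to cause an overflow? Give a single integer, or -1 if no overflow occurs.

1. enqueue(72): size=1
2. enqueue(96): size=2
3. dequeue(): size=1
4. enqueue(56): size=2
5. enqueue(14): size=3
6. dequeue(): size=2
7. enqueue(25): size=3
8. enqueue(64): size=4
9. enqueue(46): size=5
10. enqueue(33): size=6
11. dequeue(): size=5
12. enqueue(95): size=6
13. dequeue(): size=5
14. enqueue(44): size=6
15. enqueue(21): size=6=cap → OVERFLOW (fail)

Answer: 15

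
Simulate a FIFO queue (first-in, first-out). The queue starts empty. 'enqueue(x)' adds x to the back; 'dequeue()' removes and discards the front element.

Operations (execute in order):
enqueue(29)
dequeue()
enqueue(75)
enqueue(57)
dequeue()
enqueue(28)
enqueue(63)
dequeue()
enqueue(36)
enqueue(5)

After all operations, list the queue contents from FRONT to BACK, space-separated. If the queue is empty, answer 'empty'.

enqueue(29): [29]
dequeue(): []
enqueue(75): [75]
enqueue(57): [75, 57]
dequeue(): [57]
enqueue(28): [57, 28]
enqueue(63): [57, 28, 63]
dequeue(): [28, 63]
enqueue(36): [28, 63, 36]
enqueue(5): [28, 63, 36, 5]

Answer: 28 63 36 5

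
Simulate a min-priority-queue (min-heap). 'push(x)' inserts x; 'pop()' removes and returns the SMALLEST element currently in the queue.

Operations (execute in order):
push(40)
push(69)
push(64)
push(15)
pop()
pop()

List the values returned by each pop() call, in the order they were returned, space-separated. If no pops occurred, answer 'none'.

Answer: 15 40

Derivation:
push(40): heap contents = [40]
push(69): heap contents = [40, 69]
push(64): heap contents = [40, 64, 69]
push(15): heap contents = [15, 40, 64, 69]
pop() → 15: heap contents = [40, 64, 69]
pop() → 40: heap contents = [64, 69]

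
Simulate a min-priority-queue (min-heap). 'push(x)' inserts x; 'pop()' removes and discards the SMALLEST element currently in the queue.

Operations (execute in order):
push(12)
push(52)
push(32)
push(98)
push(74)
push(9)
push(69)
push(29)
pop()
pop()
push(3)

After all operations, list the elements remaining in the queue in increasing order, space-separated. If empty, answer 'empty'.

Answer: 3 29 32 52 69 74 98

Derivation:
push(12): heap contents = [12]
push(52): heap contents = [12, 52]
push(32): heap contents = [12, 32, 52]
push(98): heap contents = [12, 32, 52, 98]
push(74): heap contents = [12, 32, 52, 74, 98]
push(9): heap contents = [9, 12, 32, 52, 74, 98]
push(69): heap contents = [9, 12, 32, 52, 69, 74, 98]
push(29): heap contents = [9, 12, 29, 32, 52, 69, 74, 98]
pop() → 9: heap contents = [12, 29, 32, 52, 69, 74, 98]
pop() → 12: heap contents = [29, 32, 52, 69, 74, 98]
push(3): heap contents = [3, 29, 32, 52, 69, 74, 98]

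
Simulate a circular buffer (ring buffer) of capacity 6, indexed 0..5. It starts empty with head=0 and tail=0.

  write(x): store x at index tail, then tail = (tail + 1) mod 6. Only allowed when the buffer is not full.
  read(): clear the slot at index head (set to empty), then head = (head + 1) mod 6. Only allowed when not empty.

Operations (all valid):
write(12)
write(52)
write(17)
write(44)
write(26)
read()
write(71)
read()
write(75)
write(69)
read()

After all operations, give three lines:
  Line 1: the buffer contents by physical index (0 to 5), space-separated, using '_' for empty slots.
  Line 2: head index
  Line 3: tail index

Answer: 75 69 _ 44 26 71
3
2

Derivation:
write(12): buf=[12 _ _ _ _ _], head=0, tail=1, size=1
write(52): buf=[12 52 _ _ _ _], head=0, tail=2, size=2
write(17): buf=[12 52 17 _ _ _], head=0, tail=3, size=3
write(44): buf=[12 52 17 44 _ _], head=0, tail=4, size=4
write(26): buf=[12 52 17 44 26 _], head=0, tail=5, size=5
read(): buf=[_ 52 17 44 26 _], head=1, tail=5, size=4
write(71): buf=[_ 52 17 44 26 71], head=1, tail=0, size=5
read(): buf=[_ _ 17 44 26 71], head=2, tail=0, size=4
write(75): buf=[75 _ 17 44 26 71], head=2, tail=1, size=5
write(69): buf=[75 69 17 44 26 71], head=2, tail=2, size=6
read(): buf=[75 69 _ 44 26 71], head=3, tail=2, size=5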